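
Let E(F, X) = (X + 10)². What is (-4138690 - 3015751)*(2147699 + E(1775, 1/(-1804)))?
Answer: -50008336310502858505/3254416 ≈ -1.5366e+13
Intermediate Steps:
E(F, X) = (10 + X)²
(-4138690 - 3015751)*(2147699 + E(1775, 1/(-1804))) = (-4138690 - 3015751)*(2147699 + (10 + 1/(-1804))²) = -7154441*(2147699 + (10 - 1/1804)²) = -7154441*(2147699 + (18039/1804)²) = -7154441*(2147699 + 325405521/3254416) = -7154441*6989831394305/3254416 = -50008336310502858505/3254416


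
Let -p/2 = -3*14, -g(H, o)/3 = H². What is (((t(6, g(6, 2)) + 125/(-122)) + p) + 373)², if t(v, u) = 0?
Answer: 3094585641/14884 ≈ 2.0791e+5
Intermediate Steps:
g(H, o) = -3*H²
p = 84 (p = -(-6)*14 = -2*(-42) = 84)
(((t(6, g(6, 2)) + 125/(-122)) + p) + 373)² = (((0 + 125/(-122)) + 84) + 373)² = (((0 + 125*(-1/122)) + 84) + 373)² = (((0 - 125/122) + 84) + 373)² = ((-125/122 + 84) + 373)² = (10123/122 + 373)² = (55629/122)² = 3094585641/14884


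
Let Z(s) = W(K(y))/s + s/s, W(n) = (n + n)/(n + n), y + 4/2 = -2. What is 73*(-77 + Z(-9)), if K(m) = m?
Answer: -50005/9 ≈ -5556.1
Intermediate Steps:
y = -4 (y = -2 - 2 = -4)
W(n) = 1 (W(n) = (2*n)/((2*n)) = (2*n)*(1/(2*n)) = 1)
Z(s) = 1 + 1/s (Z(s) = 1/s + s/s = 1/s + 1 = 1 + 1/s)
73*(-77 + Z(-9)) = 73*(-77 + (1 - 9)/(-9)) = 73*(-77 - ⅑*(-8)) = 73*(-77 + 8/9) = 73*(-685/9) = -50005/9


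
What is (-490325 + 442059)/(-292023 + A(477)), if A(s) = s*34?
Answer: 48266/275805 ≈ 0.17500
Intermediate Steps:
A(s) = 34*s
(-490325 + 442059)/(-292023 + A(477)) = (-490325 + 442059)/(-292023 + 34*477) = -48266/(-292023 + 16218) = -48266/(-275805) = -48266*(-1/275805) = 48266/275805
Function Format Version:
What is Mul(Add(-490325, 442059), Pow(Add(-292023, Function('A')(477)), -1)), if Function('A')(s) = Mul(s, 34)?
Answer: Rational(48266, 275805) ≈ 0.17500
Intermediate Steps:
Function('A')(s) = Mul(34, s)
Mul(Add(-490325, 442059), Pow(Add(-292023, Function('A')(477)), -1)) = Mul(Add(-490325, 442059), Pow(Add(-292023, Mul(34, 477)), -1)) = Mul(-48266, Pow(Add(-292023, 16218), -1)) = Mul(-48266, Pow(-275805, -1)) = Mul(-48266, Rational(-1, 275805)) = Rational(48266, 275805)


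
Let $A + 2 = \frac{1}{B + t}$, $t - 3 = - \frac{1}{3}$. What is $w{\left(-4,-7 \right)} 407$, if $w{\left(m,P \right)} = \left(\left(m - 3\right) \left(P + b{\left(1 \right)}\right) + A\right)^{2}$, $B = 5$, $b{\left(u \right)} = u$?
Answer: $\frac{346735103}{529} \approx 6.5545 \cdot 10^{5}$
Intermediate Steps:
$t = \frac{8}{3}$ ($t = 3 - \frac{1}{3} = \frac{8}{3} \approx 2.6667$)
$A = - \frac{43}{23}$ ($A = -2 + \frac{1}{5 + \frac{8}{3}} = -2 + \frac{1}{\frac{23}{3}} = -2 + \frac{3}{23} = - \frac{43}{23} \approx -1.8696$)
$w{\left(m,P \right)} = \left(- \frac{43}{23} + \left(1 + P\right) \left(-3 + m\right)\right)^{2}$ ($w{\left(m,P \right)} = \left(\left(m - 3\right) \left(P + 1\right) - \frac{43}{23}\right)^{2} = \left(\left(-3 + m\right) \left(1 + P\right) - \frac{43}{23}\right)^{2} = \left(\left(1 + P\right) \left(-3 + m\right) - \frac{43}{23}\right)^{2} = \left(- \frac{43}{23} + \left(1 + P\right) \left(-3 + m\right)\right)^{2}$)
$w{\left(-4,-7 \right)} 407 = \frac{\left(112 - -92 + 69 \left(-7\right) - \left(-161\right) \left(-4\right)\right)^{2}}{529} \cdot 407 = \frac{\left(112 + 92 - 483 - 644\right)^{2}}{529} \cdot 407 = \frac{\left(-923\right)^{2}}{529} \cdot 407 = \frac{1}{529} \cdot 851929 \cdot 407 = \frac{851929}{529} \cdot 407 = \frac{346735103}{529}$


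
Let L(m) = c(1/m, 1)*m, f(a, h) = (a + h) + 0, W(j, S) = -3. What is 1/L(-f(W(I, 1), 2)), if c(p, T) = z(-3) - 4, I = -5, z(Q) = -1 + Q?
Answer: -⅛ ≈ -0.12500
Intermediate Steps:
f(a, h) = a + h
c(p, T) = -8 (c(p, T) = (-1 - 3) - 4 = -4 - 4 = -8)
L(m) = -8*m
1/L(-f(W(I, 1), 2)) = 1/(-(-8)*(-3 + 2)) = 1/(-(-8)*(-1)) = 1/(-8*1) = 1/(-8) = -⅛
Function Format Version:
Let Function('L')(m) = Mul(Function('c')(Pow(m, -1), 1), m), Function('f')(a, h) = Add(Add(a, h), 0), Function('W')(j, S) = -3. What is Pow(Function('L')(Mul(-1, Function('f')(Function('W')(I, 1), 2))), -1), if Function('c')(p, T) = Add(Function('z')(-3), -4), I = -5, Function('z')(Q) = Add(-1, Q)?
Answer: Rational(-1, 8) ≈ -0.12500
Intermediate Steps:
Function('f')(a, h) = Add(a, h)
Function('c')(p, T) = -8 (Function('c')(p, T) = Add(Add(-1, -3), -4) = Add(-4, -4) = -8)
Function('L')(m) = Mul(-8, m)
Pow(Function('L')(Mul(-1, Function('f')(Function('W')(I, 1), 2))), -1) = Pow(Mul(-8, Mul(-1, Add(-3, 2))), -1) = Pow(Mul(-8, Mul(-1, -1)), -1) = Pow(Mul(-8, 1), -1) = Pow(-8, -1) = Rational(-1, 8)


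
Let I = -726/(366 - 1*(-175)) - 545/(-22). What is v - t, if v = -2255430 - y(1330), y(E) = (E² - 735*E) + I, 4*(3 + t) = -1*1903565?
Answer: -61197922139/23804 ≈ -2.5709e+6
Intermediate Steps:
I = 278873/11902 (I = -726/(366 + 175) - 545*(-1/22) = -726/541 + 545/22 = 278873/11902 ≈ 23.431)
t = -1903577/4 (t = -3 + (-1*1903565)/4 = -3 + (¼)*(-1903565) = -3 - 1903565/4 = -1903577/4 ≈ -4.7589e+5)
y(E) = 278873/11902 + E² - 735*E (y(E) = (E² - 735*E) + 278873/11902 = 278873/11902 + E² - 735*E)
v = -36263054433/11902 (v = -2255430 - (278873/11902 + 1330² - 735*1330) = -2255430 - (278873/11902 + 1768900 - 977550) = -2255430 - 1*9418926573/11902 = -2255430 - 9418926573/11902 = -36263054433/11902 ≈ -3.0468e+6)
v - t = -36263054433/11902 - 1*(-1903577/4) = -36263054433/11902 + 1903577/4 = -61197922139/23804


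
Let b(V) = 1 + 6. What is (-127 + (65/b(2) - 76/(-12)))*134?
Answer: -313426/21 ≈ -14925.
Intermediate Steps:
b(V) = 7
(-127 + (65/b(2) - 76/(-12)))*134 = (-127 + (65/7 - 76/(-12)))*134 = (-127 + (65*(⅐) - 76*(-1/12)))*134 = (-127 + (65/7 + 19/3))*134 = (-127 + 328/21)*134 = -2339/21*134 = -313426/21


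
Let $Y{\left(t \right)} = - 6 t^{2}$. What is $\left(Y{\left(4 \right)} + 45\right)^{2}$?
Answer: $2601$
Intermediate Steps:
$\left(Y{\left(4 \right)} + 45\right)^{2} = \left(- 6 \cdot 4^{2} + 45\right)^{2} = \left(\left(-6\right) 16 + 45\right)^{2} = \left(-96 + 45\right)^{2} = \left(-51\right)^{2} = 2601$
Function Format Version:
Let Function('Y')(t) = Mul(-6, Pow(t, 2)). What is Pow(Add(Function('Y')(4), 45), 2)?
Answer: 2601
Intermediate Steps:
Pow(Add(Function('Y')(4), 45), 2) = Pow(Add(Mul(-6, Pow(4, 2)), 45), 2) = Pow(Add(Mul(-6, 16), 45), 2) = Pow(Add(-96, 45), 2) = Pow(-51, 2) = 2601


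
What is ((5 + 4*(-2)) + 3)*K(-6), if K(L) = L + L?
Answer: 0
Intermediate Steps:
K(L) = 2*L
((5 + 4*(-2)) + 3)*K(-6) = ((5 + 4*(-2)) + 3)*(2*(-6)) = ((5 - 8) + 3)*(-12) = (-3 + 3)*(-12) = 0*(-12) = 0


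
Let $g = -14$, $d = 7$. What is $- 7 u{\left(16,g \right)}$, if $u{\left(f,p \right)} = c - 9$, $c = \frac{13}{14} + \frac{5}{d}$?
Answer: $\frac{103}{2} \approx 51.5$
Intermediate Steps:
$c = \frac{23}{14}$ ($c = \frac{13}{14} + \frac{5}{7} = \frac{23}{14} \approx 1.6429$)
$u{\left(f,p \right)} = - \frac{103}{14}$ ($u{\left(f,p \right)} = \frac{23}{14} - 9 = - \frac{103}{14}$)
$- 7 u{\left(16,g \right)} = \left(-7\right) \left(- \frac{103}{14}\right) = \frac{103}{2}$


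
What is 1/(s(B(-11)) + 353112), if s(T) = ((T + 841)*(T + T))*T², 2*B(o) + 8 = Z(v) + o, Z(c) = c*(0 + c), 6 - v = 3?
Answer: 1/144112 ≈ 6.9390e-6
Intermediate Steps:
v = 3 (v = 6 - 1*3 = 6 - 3 = 3)
Z(c) = c² (Z(c) = c*c = c²)
B(o) = ½ + o/2 (B(o) = -4 + (3² + o)/2 = -4 + (9 + o)/2 = -4 + (9/2 + o/2) = ½ + o/2)
s(T) = 2*T³*(841 + T) (s(T) = ((841 + T)*(2*T))*T² = (2*T*(841 + T))*T² = 2*T³*(841 + T))
1/(s(B(-11)) + 353112) = 1/(2*(½ + (½)*(-11))³*(841 + (½ + (½)*(-11))) + 353112) = 1/(2*(½ - 11/2)³*(841 + (½ - 11/2)) + 353112) = 1/(2*(-5)³*(841 - 5) + 353112) = 1/(2*(-125)*836 + 353112) = 1/(-209000 + 353112) = 1/144112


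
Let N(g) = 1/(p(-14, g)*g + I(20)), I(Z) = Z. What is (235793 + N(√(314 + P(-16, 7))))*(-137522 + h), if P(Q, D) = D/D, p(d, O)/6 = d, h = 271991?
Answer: 3523011396731235/111112 - 8471547*√35/555560 ≈ 3.1707e+10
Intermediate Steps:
p(d, O) = 6*d
P(Q, D) = 1
N(g) = 1/(20 - 84*g) (N(g) = 1/((6*(-14))*g + 20) = 1/(-84*g + 20) = 1/(20 - 84*g))
(235793 + N(√(314 + P(-16, 7))))*(-137522 + h) = (235793 - 1/(-20 + 84*√(314 + 1)))*(-137522 + 271991) = (235793 - 1/(-20 + 84*√315))*134469 = (235793 - 1/(-20 + 84*(3*√35)))*134469 = (235793 - 1/(-20 + 252*√35))*134469 = 31706848917 - 134469/(-20 + 252*√35)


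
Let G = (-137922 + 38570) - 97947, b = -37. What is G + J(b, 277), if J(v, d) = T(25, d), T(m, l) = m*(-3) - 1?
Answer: -197375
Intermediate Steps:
G = -197299 (G = -99352 - 97947 = -197299)
T(m, l) = -1 - 3*m (T(m, l) = -3*m - 1 = -1 - 3*m)
J(v, d) = -76 (J(v, d) = -1 - 3*25 = -1 - 75 = -76)
G + J(b, 277) = -197299 - 76 = -197375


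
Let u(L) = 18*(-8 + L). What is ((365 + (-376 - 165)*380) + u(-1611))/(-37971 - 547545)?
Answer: 78119/195172 ≈ 0.40026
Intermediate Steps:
u(L) = -144 + 18*L
((365 + (-376 - 165)*380) + u(-1611))/(-37971 - 547545) = ((365 + (-376 - 165)*380) + (-144 + 18*(-1611)))/(-37971 - 547545) = ((365 - 541*380) + (-144 - 28998))/(-585516) = ((365 - 205580) - 29142)*(-1/585516) = (-205215 - 29142)*(-1/585516) = -234357*(-1/585516) = 78119/195172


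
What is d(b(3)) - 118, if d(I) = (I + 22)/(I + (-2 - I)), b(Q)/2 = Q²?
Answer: -138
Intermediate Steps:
b(Q) = 2*Q²
d(I) = -11 - I/2 (d(I) = (22 + I)/(-2) = (22 + I)*(-½) = -11 - I/2)
d(b(3)) - 118 = (-11 - 3²) - 118 = (-11 - 9) - 118 = -20 - 118 = -138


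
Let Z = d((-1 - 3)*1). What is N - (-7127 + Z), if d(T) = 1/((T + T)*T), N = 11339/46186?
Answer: 5266840283/738976 ≈ 7127.2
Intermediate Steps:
N = 11339/46186 (N = 11339*(1/46186) = 11339/46186 ≈ 0.24551)
d(T) = 1/(2*T²) (d(T) = 1/(((2*T))*T) = (1/(2*T))/T = 1/(2*T²))
Z = 1/32 (Z = 1/(2*((-1 - 3)*1)²) = 1/(2*(-4*1)²) = (½)/(-4)² = (½)*(1/16) = 1/32 ≈ 0.031250)
N - (-7127 + Z) = 11339/46186 - (-7127 + 1/32) = 11339/46186 - 1*(-228063/32) = 11339/46186 + 228063/32 = 5266840283/738976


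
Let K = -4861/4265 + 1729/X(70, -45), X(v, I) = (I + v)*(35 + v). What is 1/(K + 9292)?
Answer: 319875/2972124616 ≈ 0.00010763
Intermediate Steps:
X(v, I) = (35 + v)*(I + v)
K = -153884/319875 (K = -4861/4265 + 1729/(70**2 + 35*(-45) + 35*70 - 45*70) = -4861*1/4265 + 1729/(4900 - 1575 + 2450 - 3150) = -4861/4265 + 1729/2625 = -4861/4265 + 1729*(1/2625) = -4861/4265 + 247/375 = -153884/319875 ≈ -0.48108)
1/(K + 9292) = 1/(-153884/319875 + 9292) = 1/(2972124616/319875) = 319875/2972124616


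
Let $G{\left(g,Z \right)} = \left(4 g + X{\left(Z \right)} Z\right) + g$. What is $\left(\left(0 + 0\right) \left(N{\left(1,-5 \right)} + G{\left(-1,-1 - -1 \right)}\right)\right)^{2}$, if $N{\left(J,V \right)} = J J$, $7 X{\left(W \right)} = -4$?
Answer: $0$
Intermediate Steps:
$X{\left(W \right)} = - \frac{4}{7}$ ($X{\left(W \right)} = \frac{1}{7} \left(-4\right) = - \frac{4}{7}$)
$N{\left(J,V \right)} = J^{2}$
$G{\left(g,Z \right)} = 5 g - \frac{4 Z}{7}$ ($G{\left(g,Z \right)} = \left(4 g - \frac{4 Z}{7}\right) + g = 5 g - \frac{4 Z}{7}$)
$\left(\left(0 + 0\right) \left(N{\left(1,-5 \right)} + G{\left(-1,-1 - -1 \right)}\right)\right)^{2} = \left(\left(0 + 0\right) \left(1^{2} - \left(5 + \frac{4 \left(-1 - -1\right)}{7}\right)\right)\right)^{2} = \left(0 \left(1 - \left(5 + \frac{4 \left(-1 + 1\right)}{7}\right)\right)\right)^{2} = \left(0 \left(1 - 5\right)\right)^{2} = \left(0 \left(-4\right)\right)^{2} = 0^{2} = 0$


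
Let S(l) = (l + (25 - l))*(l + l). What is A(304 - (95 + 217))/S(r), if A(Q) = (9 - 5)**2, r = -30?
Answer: -4/375 ≈ -0.010667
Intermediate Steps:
S(l) = 50*l (S(l) = 25*(2*l) = 50*l)
A(Q) = 16 (A(Q) = 4**2 = 16)
A(304 - (95 + 217))/S(r) = 16/((50*(-30))) = 16/(-1500) = 16*(-1/1500) = -4/375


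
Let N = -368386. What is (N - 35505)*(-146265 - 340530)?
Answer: 196612119345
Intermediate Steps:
(N - 35505)*(-146265 - 340530) = (-368386 - 35505)*(-146265 - 340530) = -403891*(-486795) = 196612119345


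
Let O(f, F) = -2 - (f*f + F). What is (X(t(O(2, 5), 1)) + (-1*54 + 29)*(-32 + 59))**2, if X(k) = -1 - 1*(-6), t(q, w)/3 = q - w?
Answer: 448900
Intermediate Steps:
O(f, F) = -2 - F - f**2 (O(f, F) = -2 - (f**2 + F) = -2 - (F + f**2) = -2 + (-F - f**2) = -2 - F - f**2)
t(q, w) = -3*w + 3*q (t(q, w) = 3*(q - w) = -3*w + 3*q)
X(k) = 5 (X(k) = -1 + 6 = 5)
(X(t(O(2, 5), 1)) + (-1*54 + 29)*(-32 + 59))**2 = (5 + (-1*54 + 29)*(-32 + 59))**2 = (5 + (-54 + 29)*27)**2 = (5 - 25*27)**2 = (5 - 675)**2 = (-670)**2 = 448900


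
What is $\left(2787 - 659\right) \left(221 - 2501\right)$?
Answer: $-4851840$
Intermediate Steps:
$\left(2787 - 659\right) \left(221 - 2501\right) = 2128 \left(-2280\right) = -4851840$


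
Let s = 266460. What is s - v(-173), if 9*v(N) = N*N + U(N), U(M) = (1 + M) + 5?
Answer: 2368378/9 ≈ 2.6315e+5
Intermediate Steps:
U(M) = 6 + M
v(N) = 2/3 + N/9 + N**2/9 (v(N) = (N*N + (6 + N))/9 = (N**2 + (6 + N))/9 = (6 + N + N**2)/9 = 2/3 + N/9 + N**2/9)
s - v(-173) = 266460 - (2/3 + (1/9)*(-173) + (1/9)*(-173)**2) = 266460 - (2/3 - 173/9 + (1/9)*29929) = 266460 - (2/3 - 173/9 + 29929/9) = 266460 - 1*29762/9 = 266460 - 29762/9 = 2368378/9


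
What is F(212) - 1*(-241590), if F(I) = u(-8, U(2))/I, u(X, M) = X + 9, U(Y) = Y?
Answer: 51217081/212 ≈ 2.4159e+5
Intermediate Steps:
u(X, M) = 9 + X
F(I) = 1/I (F(I) = (9 - 8)/I = 1/I)
F(212) - 1*(-241590) = 1/212 - 1*(-241590) = 1/212 + 241590 = 51217081/212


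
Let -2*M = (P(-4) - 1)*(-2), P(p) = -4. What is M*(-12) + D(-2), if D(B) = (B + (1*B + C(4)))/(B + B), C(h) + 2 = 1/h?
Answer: 983/16 ≈ 61.438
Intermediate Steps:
C(h) = -2 + 1/h
D(B) = (-7/4 + 2*B)/(2*B) (D(B) = (B + (1*B + (-2 + 1/4)))/(B + B) = (B + (B + (-2 + ¼)))/((2*B)) = (B + (B - 7/4))*(1/(2*B)) = (B + (-7/4 + B))*(1/(2*B)) = (-7/4 + 2*B)*(1/(2*B)) = (-7/4 + 2*B)/(2*B))
M = -5 (M = -(-4 - 1)*(-2)/2 = -(-5)*(-2)/2 = -½*10 = -5)
M*(-12) + D(-2) = -5*(-12) + (-7/8 - 2)/(-2) = 60 - ½*(-23/8) = 60 + 23/16 = 983/16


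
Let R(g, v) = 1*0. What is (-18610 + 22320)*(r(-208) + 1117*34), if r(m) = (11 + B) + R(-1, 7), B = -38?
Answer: 140798210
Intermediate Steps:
R(g, v) = 0
r(m) = -27 (r(m) = (11 - 38) + 0 = -27 + 0 = -27)
(-18610 + 22320)*(r(-208) + 1117*34) = (-18610 + 22320)*(-27 + 1117*34) = 3710*(-27 + 37978) = 3710*37951 = 140798210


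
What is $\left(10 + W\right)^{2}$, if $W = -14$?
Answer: $16$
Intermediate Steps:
$\left(10 + W\right)^{2} = \left(10 - 14\right)^{2} = \left(-4\right)^{2} = 16$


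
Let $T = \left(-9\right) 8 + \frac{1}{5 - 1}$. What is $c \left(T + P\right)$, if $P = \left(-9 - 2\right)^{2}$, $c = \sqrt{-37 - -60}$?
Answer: $\frac{197 \sqrt{23}}{4} \approx 236.19$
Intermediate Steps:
$T = - \frac{287}{4}$ ($T = -72 + \frac{1}{4} = - \frac{287}{4} \approx -71.75$)
$c = \sqrt{23}$ ($c = \sqrt{-37 + 60} = \sqrt{23} \approx 4.7958$)
$P = 121$ ($P = \left(-11\right)^{2} = 121$)
$c \left(T + P\right) = \sqrt{23} \left(- \frac{287}{4} + 121\right) = \sqrt{23} \cdot \frac{197}{4} = \frac{197 \sqrt{23}}{4}$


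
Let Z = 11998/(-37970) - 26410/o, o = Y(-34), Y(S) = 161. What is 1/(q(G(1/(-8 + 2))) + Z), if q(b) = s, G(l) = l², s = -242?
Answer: -3056585/1242053259 ≈ -0.0024609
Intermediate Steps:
o = 161
Z = -502359689/3056585 (Z = 11998/(-37970) - 26410/161 = 11998*(-1/37970) - 26410*1/161 = -5999/18985 - 26410/161 = -502359689/3056585 ≈ -164.35)
q(b) = -242
1/(q(G(1/(-8 + 2))) + Z) = 1/(-242 - 502359689/3056585) = 1/(-1242053259/3056585) = -3056585/1242053259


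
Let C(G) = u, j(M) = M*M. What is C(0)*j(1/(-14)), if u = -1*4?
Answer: -1/49 ≈ -0.020408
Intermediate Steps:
j(M) = M²
u = -4
C(G) = -4
C(0)*j(1/(-14)) = -4*(1/(-14))² = -4*(-1/14)² = -4*1/196 = -1/49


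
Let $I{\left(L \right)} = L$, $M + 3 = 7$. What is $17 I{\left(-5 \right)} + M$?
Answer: $-81$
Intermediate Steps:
$M = 4$ ($M = -3 + 7 = 4$)
$17 I{\left(-5 \right)} + M = 17 \left(-5\right) + 4 = -85 + 4 = -81$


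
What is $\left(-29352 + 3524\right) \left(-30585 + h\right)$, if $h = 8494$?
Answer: $570566348$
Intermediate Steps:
$\left(-29352 + 3524\right) \left(-30585 + h\right) = \left(-29352 + 3524\right) \left(-30585 + 8494\right) = \left(-25828\right) \left(-22091\right) = 570566348$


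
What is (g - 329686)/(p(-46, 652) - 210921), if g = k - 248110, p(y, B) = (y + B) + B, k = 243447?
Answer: 334349/209663 ≈ 1.5947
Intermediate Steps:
p(y, B) = y + 2*B (p(y, B) = (B + y) + B = y + 2*B)
g = -4663 (g = 243447 - 248110 = -4663)
(g - 329686)/(p(-46, 652) - 210921) = (-4663 - 329686)/((-46 + 2*652) - 210921) = -334349/((-46 + 1304) - 210921) = -334349/(1258 - 210921) = -334349/(-209663) = -334349*(-1/209663) = 334349/209663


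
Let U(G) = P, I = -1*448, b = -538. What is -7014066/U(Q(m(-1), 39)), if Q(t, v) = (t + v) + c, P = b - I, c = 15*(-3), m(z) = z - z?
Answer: 1169011/15 ≈ 77934.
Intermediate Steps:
m(z) = 0
c = -45
I = -448
P = -90 (P = -538 - 1*(-448) = -538 + 448 = -90)
Q(t, v) = -45 + t + v (Q(t, v) = (t + v) - 45 = -45 + t + v)
U(G) = -90
-7014066/U(Q(m(-1), 39)) = -7014066/(-90) = -7014066*(-1/90) = 1169011/15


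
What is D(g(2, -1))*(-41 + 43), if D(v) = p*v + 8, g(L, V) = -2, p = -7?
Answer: 44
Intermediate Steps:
D(v) = 8 - 7*v (D(v) = -7*v + 8 = 8 - 7*v)
D(g(2, -1))*(-41 + 43) = (8 - 7*(-2))*(-41 + 43) = (8 + 14)*2 = 22*2 = 44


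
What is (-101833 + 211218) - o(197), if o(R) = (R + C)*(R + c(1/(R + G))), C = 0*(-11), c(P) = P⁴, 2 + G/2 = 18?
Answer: 194088127354859/2750058481 ≈ 70576.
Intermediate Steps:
G = 32 (G = -4 + 2*18 = -4 + 36 = 32)
C = 0
o(R) = R*(R + (32 + R)⁻⁴) (o(R) = (R + 0)*(R + (1/(R + 32))⁴) = R*(R + (1/(32 + R))⁴) = R*(R + (32 + R)⁻⁴))
(-101833 + 211218) - o(197) = (-101833 + 211218) - (197² + 197/(32 + 197)⁴) = 109385 - (38809 + 197/229⁴) = 109385 - (38809 + 197*(1/2750058481)) = 109385 - (38809 + 197/2750058481) = 109385 - 1*106727019589326/2750058481 = 109385 - 106727019589326/2750058481 = 194088127354859/2750058481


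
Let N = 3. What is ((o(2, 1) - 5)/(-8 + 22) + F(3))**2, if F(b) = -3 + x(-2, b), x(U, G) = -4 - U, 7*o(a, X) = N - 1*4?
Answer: 69169/2401 ≈ 28.808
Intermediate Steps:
o(a, X) = -1/7 (o(a, X) = (3 - 1*4)/7 = (3 - 4)/7 = (1/7)*(-1) = -1/7)
F(b) = -5 (F(b) = -3 + (-4 - 1*(-2)) = -3 + (-4 + 2) = -3 - 2 = -5)
((o(2, 1) - 5)/(-8 + 22) + F(3))**2 = ((-1/7 - 5)/(-8 + 22) - 5)**2 = (-36/7/14 - 5)**2 = (-36/7*1/14 - 5)**2 = (-18/49 - 5)**2 = (-263/49)**2 = 69169/2401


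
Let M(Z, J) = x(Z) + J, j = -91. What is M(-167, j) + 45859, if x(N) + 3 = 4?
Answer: 45769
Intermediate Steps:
x(N) = 1 (x(N) = -3 + 4 = 1)
M(Z, J) = 1 + J
M(-167, j) + 45859 = (1 - 91) + 45859 = -90 + 45859 = 45769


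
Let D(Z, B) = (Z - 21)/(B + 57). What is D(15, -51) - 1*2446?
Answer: -2447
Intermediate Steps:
D(Z, B) = (-21 + Z)/(57 + B)
D(15, -51) - 1*2446 = (-21 + 15)/(57 - 51) - 1*2446 = -6/6 - 2446 = (⅙)*(-6) - 2446 = -1 - 2446 = -2447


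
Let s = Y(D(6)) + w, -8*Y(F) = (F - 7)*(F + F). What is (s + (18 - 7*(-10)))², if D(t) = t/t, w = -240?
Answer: 90601/4 ≈ 22650.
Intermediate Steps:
D(t) = 1
Y(F) = -F*(-7 + F)/4 (Y(F) = -(F - 7)*(F + F)/8 = -(-7 + F)*2*F/8 = -F*(-7 + F)/4)
s = -477/2 (s = (¼)*1*(7 - 1*1) - 240 = (¼)*1*(7 - 1) - 240 = (¼)*1*6 - 240 = 3/2 - 240 = -477/2 ≈ -238.50)
(s + (18 - 7*(-10)))² = (-477/2 + (18 - 7*(-10)))² = (-477/2 + (18 + 70))² = (-477/2 + 88)² = (-301/2)² = 90601/4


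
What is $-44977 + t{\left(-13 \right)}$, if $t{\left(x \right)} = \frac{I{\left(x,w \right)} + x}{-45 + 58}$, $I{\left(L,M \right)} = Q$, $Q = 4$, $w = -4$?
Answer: $- \frac{584710}{13} \approx -44978.0$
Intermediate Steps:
$I{\left(L,M \right)} = 4$
$t{\left(x \right)} = \frac{4}{13} + \frac{x}{13}$ ($t{\left(x \right)} = \frac{4 + x}{-45 + 58} = \frac{4 + x}{13} = \left(4 + x\right) \frac{1}{13} = \frac{4}{13} + \frac{x}{13}$)
$-44977 + t{\left(-13 \right)} = -44977 + \left(\frac{4}{13} + \frac{1}{13} \left(-13\right)\right) = -44977 + \left(\frac{4}{13} - 1\right) = -44977 - \frac{9}{13} = - \frac{584710}{13}$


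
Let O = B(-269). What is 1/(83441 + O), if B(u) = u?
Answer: 1/83172 ≈ 1.2023e-5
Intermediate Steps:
O = -269
1/(83441 + O) = 1/(83441 - 269) = 1/83172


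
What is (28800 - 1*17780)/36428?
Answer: 2755/9107 ≈ 0.30251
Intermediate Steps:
(28800 - 1*17780)/36428 = (28800 - 17780)*(1/36428) = 11020*(1/36428) = 2755/9107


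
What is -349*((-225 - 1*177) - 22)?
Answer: 147976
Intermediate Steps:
-349*((-225 - 1*177) - 22) = -349*((-225 - 177) - 22) = -349*(-402 - 22) = -349*(-424) = 147976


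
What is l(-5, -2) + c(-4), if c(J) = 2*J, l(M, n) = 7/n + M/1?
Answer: -33/2 ≈ -16.500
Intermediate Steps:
l(M, n) = M + 7/n (l(M, n) = 7/n + M*1 = 7/n + M = M + 7/n)
l(-5, -2) + c(-4) = (-5 + 7/(-2)) + 2*(-4) = (-5 + 7*(-1/2)) - 8 = (-5 - 7/2) - 8 = -17/2 - 8 = -33/2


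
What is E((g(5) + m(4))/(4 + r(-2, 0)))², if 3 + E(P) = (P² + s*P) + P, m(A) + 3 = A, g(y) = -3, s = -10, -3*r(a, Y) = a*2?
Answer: 1089/4096 ≈ 0.26587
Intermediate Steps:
r(a, Y) = -2*a/3 (r(a, Y) = -a*2/3 = -2*a/3)
m(A) = -3 + A
E(P) = -3 + P² - 9*P (E(P) = -3 + ((P² - 10*P) + P) = -3 + (P² - 9*P) = -3 + P² - 9*P)
E((g(5) + m(4))/(4 + r(-2, 0)))² = (-3 + ((-3 + (-3 + 4))/(4 - ⅔*(-2)))² - 9*(-3 + (-3 + 4))/(4 - ⅔*(-2)))² = (-3 + ((-3 + 1)/(4 + 4/3))² - 9*(-3 + 1)/(4 + 4/3))² = (-3 + (-2/16/3)² - (-18)/16/3)² = (-3 + (-2*3/16)² - (-18)*3/16)² = (-3 + (-3/8)² - 9*(-3/8))² = (-3 + 9/64 + 27/8)² = (33/64)² = 1089/4096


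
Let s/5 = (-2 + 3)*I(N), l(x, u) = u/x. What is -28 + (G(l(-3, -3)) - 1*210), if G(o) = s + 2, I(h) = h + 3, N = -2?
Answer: -231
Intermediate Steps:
I(h) = 3 + h
s = 5 (s = 5*((-2 + 3)*(3 - 2)) = 5*(1*1) = 5*1 = 5)
G(o) = 7 (G(o) = 5 + 2 = 7)
-28 + (G(l(-3, -3)) - 1*210) = -28 + (7 - 1*210) = -28 + (7 - 210) = -28 - 203 = -231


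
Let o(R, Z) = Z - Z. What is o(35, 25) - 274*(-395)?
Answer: 108230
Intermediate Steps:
o(R, Z) = 0
o(35, 25) - 274*(-395) = 0 - 274*(-395) = 0 + 108230 = 108230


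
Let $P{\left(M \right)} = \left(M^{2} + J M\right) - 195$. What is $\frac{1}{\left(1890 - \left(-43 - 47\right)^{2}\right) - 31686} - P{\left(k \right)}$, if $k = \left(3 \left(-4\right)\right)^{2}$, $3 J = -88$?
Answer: $- \frac{618349033}{37896} \approx -16317.0$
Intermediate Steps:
$J = - \frac{88}{3}$ ($J = \frac{1}{3} \left(-88\right) = - \frac{88}{3} \approx -29.333$)
$k = 144$ ($k = \left(-12\right)^{2} = 144$)
$P{\left(M \right)} = -195 + M^{2} - \frac{88 M}{3}$ ($P{\left(M \right)} = \left(M^{2} - \frac{88 M}{3}\right) - 195 = -195 + M^{2} - \frac{88 M}{3}$)
$\frac{1}{\left(1890 - \left(-43 - 47\right)^{2}\right) - 31686} - P{\left(k \right)} = \frac{1}{\left(1890 - \left(-43 - 47\right)^{2}\right) - 31686} - \left(-195 + 144^{2} - 4224\right) = \frac{1}{\left(1890 - \left(-90\right)^{2}\right) - 31686} - \left(-195 + 20736 - 4224\right) = \frac{1}{\left(1890 - 8100\right) - 31686} - 16317 = \frac{1}{-6210 - 31686} - 16317 = \frac{1}{-37896} - 16317 = - \frac{1}{37896} - 16317 = - \frac{618349033}{37896}$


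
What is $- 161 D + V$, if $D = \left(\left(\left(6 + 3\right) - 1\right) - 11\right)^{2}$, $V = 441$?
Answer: $-1008$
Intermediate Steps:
$D = 9$ ($D = \left(\left(9 - 1\right) - 11\right)^{2} = \left(8 - 11\right)^{2} = \left(-3\right)^{2} = 9$)
$- 161 D + V = \left(-161\right) 9 + 441 = -1449 + 441 = -1008$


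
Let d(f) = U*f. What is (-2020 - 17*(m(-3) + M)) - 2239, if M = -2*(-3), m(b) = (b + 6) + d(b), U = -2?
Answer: -4514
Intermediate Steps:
d(f) = -2*f
m(b) = 6 - b (m(b) = (b + 6) - 2*b = (6 + b) - 2*b = 6 - b)
M = 6
(-2020 - 17*(m(-3) + M)) - 2239 = (-2020 - 17*((6 - 1*(-3)) + 6)) - 2239 = (-2020 - 17*((6 + 3) + 6)) - 2239 = (-2020 - 17*(9 + 6)) - 2239 = (-2020 - 17*15) - 2239 = (-2020 - 255) - 2239 = -2275 - 2239 = -4514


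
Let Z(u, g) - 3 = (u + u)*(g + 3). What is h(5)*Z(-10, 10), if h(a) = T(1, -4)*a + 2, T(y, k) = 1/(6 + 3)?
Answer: -5911/9 ≈ -656.78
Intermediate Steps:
T(y, k) = ⅑ (T(y, k) = 1/9 = ⅑)
Z(u, g) = 3 + 2*u*(3 + g) (Z(u, g) = 3 + (u + u)*(g + 3) = 3 + (2*u)*(3 + g) = 3 + 2*u*(3 + g))
h(a) = 2 + a/9 (h(a) = a/9 + 2 = 2 + a/9)
h(5)*Z(-10, 10) = (2 + (⅑)*5)*(3 + 6*(-10) + 2*10*(-10)) = (2 + 5/9)*(3 - 60 - 200) = (23/9)*(-257) = -5911/9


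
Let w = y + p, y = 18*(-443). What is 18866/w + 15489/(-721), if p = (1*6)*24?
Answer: -67440628/2822715 ≈ -23.892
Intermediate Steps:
y = -7974
p = 144 (p = 6*24 = 144)
w = -7830 (w = -7974 + 144 = -7830)
18866/w + 15489/(-721) = 18866/(-7830) + 15489/(-721) = 18866*(-1/7830) + 15489*(-1/721) = -9433/3915 - 15489/721 = -67440628/2822715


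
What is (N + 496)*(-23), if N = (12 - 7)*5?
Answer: -11983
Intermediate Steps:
N = 25 (N = 5*5 = 25)
(N + 496)*(-23) = (25 + 496)*(-23) = 521*(-23) = -11983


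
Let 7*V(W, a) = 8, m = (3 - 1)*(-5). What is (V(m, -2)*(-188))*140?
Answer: -30080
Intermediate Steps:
m = -10 (m = 2*(-5) = -10)
V(W, a) = 8/7 (V(W, a) = (⅐)*8 = 8/7)
(V(m, -2)*(-188))*140 = ((8/7)*(-188))*140 = -1504/7*140 = -30080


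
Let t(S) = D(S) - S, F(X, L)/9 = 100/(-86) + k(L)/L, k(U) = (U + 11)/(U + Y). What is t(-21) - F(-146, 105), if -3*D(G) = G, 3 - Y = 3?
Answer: 2021162/52675 ≈ 38.370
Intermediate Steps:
Y = 0 (Y = 3 - 1*3 = 3 - 3 = 0)
D(G) = -G/3
k(U) = (11 + U)/U (k(U) = (U + 11)/(U + 0) = (11 + U)/U)
F(X, L) = -450/43 + 9*(11 + L)/L**2 (F(X, L) = 9*(100/(-86) + ((11 + L)/L)/L) = 9*(100*(-1/86) + (11 + L)/L**2) = 9*(-50/43 + (11 + L)/L**2) = -450/43 + 9*(11 + L)/L**2)
t(S) = -4*S/3 (t(S) = -S/3 - S = -4*S/3)
t(-21) - F(-146, 105) = -4/3*(-21) - (-450/43 + 9/105 + 99/105**2) = 28 - (-450/43 + 9*(1/105) + 99*(1/11025)) = 28 - (-450/43 + 3/35 + 11/1225) = 28 - 1*(-546262/52675) = 28 + 546262/52675 = 2021162/52675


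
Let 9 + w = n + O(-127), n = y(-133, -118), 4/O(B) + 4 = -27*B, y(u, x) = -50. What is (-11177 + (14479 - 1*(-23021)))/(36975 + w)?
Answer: 90156275/126437304 ≈ 0.71305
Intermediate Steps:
O(B) = 4/(-4 - 27*B)
n = -50
w = -202071/3425 (w = -9 + (-50 - 4/(4 + 27*(-127))) = -9 + (-50 - 4/(4 - 3429)) = -9 + (-50 - 4/(-3425)) = -9 + (-50 - 4*(-1/3425)) = -9 + (-50 + 4/3425) = -9 - 171246/3425 = -202071/3425 ≈ -58.999)
(-11177 + (14479 - 1*(-23021)))/(36975 + w) = (-11177 + (14479 - 1*(-23021)))/(36975 - 202071/3425) = (-11177 + (14479 + 23021))/(126437304/3425) = (-11177 + 37500)*(3425/126437304) = 26323*(3425/126437304) = 90156275/126437304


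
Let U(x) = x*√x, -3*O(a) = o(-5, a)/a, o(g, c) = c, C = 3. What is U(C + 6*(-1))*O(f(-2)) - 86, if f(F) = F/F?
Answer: -86 + I*√3 ≈ -86.0 + 1.732*I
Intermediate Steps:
f(F) = 1
O(a) = -⅓ (O(a) = -a/(3*a) = -⅓*1 = -⅓)
U(x) = x^(3/2)
U(C + 6*(-1))*O(f(-2)) - 86 = (3 + 6*(-1))^(3/2)*(-⅓) - 86 = (3 - 6)^(3/2)*(-⅓) - 86 = (-3)^(3/2)*(-⅓) - 86 = -3*I*√3*(-⅓) - 86 = I*√3 - 86 = -86 + I*√3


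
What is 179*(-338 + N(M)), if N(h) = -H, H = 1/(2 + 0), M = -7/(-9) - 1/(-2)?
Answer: -121183/2 ≈ -60592.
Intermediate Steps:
M = 23/18 (M = -7*(-⅑) - 1*(-½) = 7/9 + ½ = 23/18 ≈ 1.2778)
H = ½ (H = 1/2 = ½ ≈ 0.50000)
N(h) = -½ (N(h) = -1*½ = -½)
179*(-338 + N(M)) = 179*(-338 - ½) = 179*(-677/2) = -121183/2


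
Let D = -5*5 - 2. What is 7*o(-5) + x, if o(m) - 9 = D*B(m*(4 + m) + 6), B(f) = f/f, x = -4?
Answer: -130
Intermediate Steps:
B(f) = 1
D = -27 (D = -25 - 2 = -27)
o(m) = -18 (o(m) = 9 - 27*1 = 9 - 27 = -18)
7*o(-5) + x = 7*(-18) - 4 = -126 - 4 = -130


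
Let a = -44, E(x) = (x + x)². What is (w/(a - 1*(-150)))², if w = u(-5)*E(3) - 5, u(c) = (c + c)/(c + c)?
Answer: 961/11236 ≈ 0.085529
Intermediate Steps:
E(x) = 4*x² (E(x) = (2*x)² = 4*x²)
u(c) = 1 (u(c) = (2*c)/((2*c)) = (2*c)*(1/(2*c)) = 1)
w = 31 (w = 1*(4*3²) - 5 = 1*(4*9) - 5 = 1*36 - 5 = 36 - 5 = 31)
(w/(a - 1*(-150)))² = (31/(-44 - 1*(-150)))² = (31/(-44 + 150))² = (31/106)² = 961/11236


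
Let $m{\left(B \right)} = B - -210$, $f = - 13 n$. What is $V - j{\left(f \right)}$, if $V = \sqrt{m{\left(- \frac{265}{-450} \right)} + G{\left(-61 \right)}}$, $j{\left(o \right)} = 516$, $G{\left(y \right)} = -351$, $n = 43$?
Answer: $-516 + \frac{i \sqrt{126370}}{30} \approx -516.0 + 11.85 i$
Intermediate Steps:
$f = -559$ ($f = \left(-13\right) 43 = -559$)
$m{\left(B \right)} = 210 + B$ ($m{\left(B \right)} = B + 210 = 210 + B$)
$V = \frac{i \sqrt{126370}}{30}$ ($V = \sqrt{\left(210 - \frac{265}{-450}\right) - 351} = \sqrt{\left(210 - - \frac{53}{90}\right) - 351} = \sqrt{\left(210 + \frac{53}{90}\right) - 351} = \sqrt{\frac{18953}{90} - 351} = \sqrt{- \frac{12637}{90}} = \frac{i \sqrt{126370}}{30} \approx 11.85 i$)
$V - j{\left(f \right)} = \frac{i \sqrt{126370}}{30} - 516 = -516 + \frac{i \sqrt{126370}}{30}$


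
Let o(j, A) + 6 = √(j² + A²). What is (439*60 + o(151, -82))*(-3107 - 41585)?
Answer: -1176919128 - 223460*√1181 ≈ -1.1846e+9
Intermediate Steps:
o(j, A) = -6 + √(A² + j²) (o(j, A) = -6 + √(j² + A²) = -6 + √(A² + j²))
(439*60 + o(151, -82))*(-3107 - 41585) = (439*60 + (-6 + √((-82)² + 151²)))*(-3107 - 41585) = (26340 + (-6 + √(6724 + 22801)))*(-44692) = (26340 + (-6 + √29525))*(-44692) = (26340 + (-6 + 5*√1181))*(-44692) = (26334 + 5*√1181)*(-44692) = -1176919128 - 223460*√1181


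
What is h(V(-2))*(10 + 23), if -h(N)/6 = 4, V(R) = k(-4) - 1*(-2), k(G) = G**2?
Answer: -792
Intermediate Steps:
V(R) = 18 (V(R) = (-4)**2 - 1*(-2) = 16 + 2 = 18)
h(N) = -24 (h(N) = -6*4 = -24)
h(V(-2))*(10 + 23) = -24*(10 + 23) = -24*33 = -792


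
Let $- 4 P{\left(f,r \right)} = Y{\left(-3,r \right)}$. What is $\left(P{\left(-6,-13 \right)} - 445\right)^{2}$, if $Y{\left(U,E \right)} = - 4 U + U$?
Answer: $\frac{3200521}{16} \approx 2.0003 \cdot 10^{5}$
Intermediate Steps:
$Y{\left(U,E \right)} = - 3 U$
$P{\left(f,r \right)} = - \frac{9}{4}$ ($P{\left(f,r \right)} = - \frac{\left(-3\right) \left(-3\right)}{4} = \left(- \frac{1}{4}\right) 9 = - \frac{9}{4}$)
$\left(P{\left(-6,-13 \right)} - 445\right)^{2} = \left(- \frac{9}{4} - 445\right)^{2} = \left(- \frac{1789}{4}\right)^{2} = \frac{3200521}{16}$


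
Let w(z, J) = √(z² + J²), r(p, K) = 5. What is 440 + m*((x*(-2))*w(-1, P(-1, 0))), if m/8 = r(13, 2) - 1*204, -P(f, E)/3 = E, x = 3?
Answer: 9992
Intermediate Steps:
P(f, E) = -3*E
w(z, J) = √(J² + z²)
m = -1592 (m = 8*(5 - 1*204) = 8*(5 - 204) = 8*(-199) = -1592)
440 + m*((x*(-2))*w(-1, P(-1, 0))) = 440 - 1592*3*(-2)*√((-3*0)² + (-1)²) = 440 - (-9552)*√(0² + 1) = 440 - (-9552)*√(0 + 1) = 440 - (-9552)*√1 = 440 - (-9552) = 440 - 1592*(-6) = 440 + 9552 = 9992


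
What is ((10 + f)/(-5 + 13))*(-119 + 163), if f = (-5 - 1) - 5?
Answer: -11/2 ≈ -5.5000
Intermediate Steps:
f = -11 (f = -6 - 5 = -11)
((10 + f)/(-5 + 13))*(-119 + 163) = ((10 - 11)/(-5 + 13))*(-119 + 163) = -1/8*44 = -1*⅛*44 = -⅛*44 = -11/2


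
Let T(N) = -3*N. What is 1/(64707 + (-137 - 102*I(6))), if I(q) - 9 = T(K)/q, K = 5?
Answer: 1/63907 ≈ 1.5648e-5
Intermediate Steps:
I(q) = 9 - 15/q (I(q) = 9 + (-3*5)/q = 9 - 15/q)
1/(64707 + (-137 - 102*I(6))) = 1/(64707 + (-137 - 102*(9 - 15/6))) = 1/(64707 + (-137 - 102*(9 - 15*1/6))) = 1/(64707 + (-137 - 102*(9 - 5/2))) = 1/(64707 + (-137 - 102*13/2)) = 1/(64707 + (-137 - 663)) = 1/(64707 - 800) = 1/63907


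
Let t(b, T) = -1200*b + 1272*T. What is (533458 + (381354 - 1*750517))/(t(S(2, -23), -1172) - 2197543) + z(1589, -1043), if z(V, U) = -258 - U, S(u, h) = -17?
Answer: 2879158400/3667927 ≈ 784.96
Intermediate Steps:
(533458 + (381354 - 1*750517))/(t(S(2, -23), -1172) - 2197543) + z(1589, -1043) = (533458 + (381354 - 1*750517))/((-1200*(-17) + 1272*(-1172)) - 2197543) + (-258 - 1*(-1043)) = (533458 + (381354 - 750517))/((20400 - 1490784) - 2197543) + (-258 + 1043) = (533458 - 369163)/(-1470384 - 2197543) + 785 = 164295/(-3667927) + 785 = 164295*(-1/3667927) + 785 = -164295/3667927 + 785 = 2879158400/3667927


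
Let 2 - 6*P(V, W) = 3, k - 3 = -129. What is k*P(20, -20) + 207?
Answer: 228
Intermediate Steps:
k = -126 (k = 3 - 129 = -126)
P(V, W) = -1/6 (P(V, W) = 1/3 - 1/6*3 = 1/3 - 1/2 = -1/6)
k*P(20, -20) + 207 = -126*(-1/6) + 207 = 21 + 207 = 228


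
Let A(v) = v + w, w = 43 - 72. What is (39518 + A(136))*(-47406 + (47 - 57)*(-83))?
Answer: -1845574000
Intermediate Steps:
w = -29
A(v) = -29 + v (A(v) = v - 29 = -29 + v)
(39518 + A(136))*(-47406 + (47 - 57)*(-83)) = (39518 + (-29 + 136))*(-47406 + (47 - 57)*(-83)) = (39518 + 107)*(-47406 - 10*(-83)) = 39625*(-47406 + 830) = 39625*(-46576) = -1845574000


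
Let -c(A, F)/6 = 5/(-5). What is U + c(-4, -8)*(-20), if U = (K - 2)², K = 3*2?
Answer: -104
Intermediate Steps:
c(A, F) = 6 (c(A, F) = -30/(-5) = -30*(-1)/5 = -6*(-1) = 6)
K = 6
U = 16 (U = (6 - 2)² = 4² = 16)
U + c(-4, -8)*(-20) = 16 + 6*(-20) = 16 - 120 = -104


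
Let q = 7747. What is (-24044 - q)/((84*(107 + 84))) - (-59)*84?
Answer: 26494091/5348 ≈ 4954.0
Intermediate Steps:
(-24044 - q)/((84*(107 + 84))) - (-59)*84 = (-24044 - 1*7747)/((84*(107 + 84))) - (-59)*84 = (-24044 - 7747)/((84*191)) - 1*(-4956) = -31791/16044 + 4956 = -31791*1/16044 + 4956 = -10597/5348 + 4956 = 26494091/5348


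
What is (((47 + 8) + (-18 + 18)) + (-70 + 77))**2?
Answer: 3844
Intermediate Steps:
(((47 + 8) + (-18 + 18)) + (-70 + 77))**2 = ((55 + 0) + 7)**2 = (55 + 7)**2 = 62**2 = 3844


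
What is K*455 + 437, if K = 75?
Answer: 34562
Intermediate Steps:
K*455 + 437 = 75*455 + 437 = 34125 + 437 = 34562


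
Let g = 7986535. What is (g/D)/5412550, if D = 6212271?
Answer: 1597307/6724845480210 ≈ 2.3752e-7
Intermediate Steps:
(g/D)/5412550 = (7986535/6212271)/5412550 = (7986535*(1/6212271))*(1/5412550) = (7986535/6212271)*(1/5412550) = 1597307/6724845480210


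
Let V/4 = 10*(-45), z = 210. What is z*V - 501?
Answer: -378501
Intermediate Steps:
V = -1800 (V = 4*(10*(-45)) = 4*(-450) = -1800)
z*V - 501 = 210*(-1800) - 501 = -378000 - 501 = -378501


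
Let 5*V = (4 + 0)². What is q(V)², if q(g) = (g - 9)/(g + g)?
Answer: 841/1024 ≈ 0.82129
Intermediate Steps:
V = 16/5 (V = (4 + 0)²/5 = (⅕)*4² = (⅕)*16 = 16/5 ≈ 3.2000)
q(g) = (-9 + g)/(2*g) (q(g) = (-9 + g)/((2*g)) = (-9 + g)*(1/(2*g)) = (-9 + g)/(2*g))
q(V)² = ((-9 + 16/5)/(2*(16/5)))² = ((½)*(5/16)*(-29/5))² = (-29/32)² = 841/1024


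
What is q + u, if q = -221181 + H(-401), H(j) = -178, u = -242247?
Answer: -463606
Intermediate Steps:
q = -221359 (q = -221181 - 178 = -221359)
q + u = -221359 - 242247 = -463606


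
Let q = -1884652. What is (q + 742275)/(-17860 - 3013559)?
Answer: 1142377/3031419 ≈ 0.37685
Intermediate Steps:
(q + 742275)/(-17860 - 3013559) = (-1884652 + 742275)/(-17860 - 3013559) = -1142377/(-3031419) = -1142377*(-1/3031419) = 1142377/3031419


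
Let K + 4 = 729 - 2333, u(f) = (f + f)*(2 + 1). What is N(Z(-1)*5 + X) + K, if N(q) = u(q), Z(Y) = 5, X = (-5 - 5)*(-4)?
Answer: -1218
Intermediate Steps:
X = 40 (X = -10*(-4) = 40)
u(f) = 6*f (u(f) = (2*f)*3 = 6*f)
N(q) = 6*q
K = -1608 (K = -4 + (729 - 2333) = -4 - 1604 = -1608)
N(Z(-1)*5 + X) + K = 6*(5*5 + 40) - 1608 = 6*(25 + 40) - 1608 = 6*65 - 1608 = 390 - 1608 = -1218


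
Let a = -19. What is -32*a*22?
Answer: 13376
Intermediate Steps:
-32*a*22 = -32*(-19)*22 = 608*22 = 13376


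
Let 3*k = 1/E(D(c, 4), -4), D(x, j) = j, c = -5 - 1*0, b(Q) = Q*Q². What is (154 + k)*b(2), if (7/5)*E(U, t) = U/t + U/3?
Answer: 6216/5 ≈ 1243.2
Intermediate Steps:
b(Q) = Q³
c = -5 (c = -5 + 0 = -5)
E(U, t) = 5*U/21 + 5*U/(7*t) (E(U, t) = 5*(U/t + U/3)/7 = 5*(U/3 + U/t)/7 = 5*U/21 + 5*U/(7*t))
k = 7/5 (k = 1/(3*(((5/21)*4*(3 - 4)/(-4)))) = 1/(3*(((5/21)*4*(-¼)*(-1)))) = 1/(3*(5/21)) = (⅓)*(21/5) = 7/5 ≈ 1.4000)
(154 + k)*b(2) = (154 + 7/5)*2³ = (777/5)*8 = 6216/5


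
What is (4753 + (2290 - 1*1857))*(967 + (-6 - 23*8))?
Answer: 4029522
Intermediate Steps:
(4753 + (2290 - 1*1857))*(967 + (-6 - 23*8)) = (4753 + (2290 - 1857))*(967 + (-6 - 184)) = (4753 + 433)*(967 - 190) = 5186*777 = 4029522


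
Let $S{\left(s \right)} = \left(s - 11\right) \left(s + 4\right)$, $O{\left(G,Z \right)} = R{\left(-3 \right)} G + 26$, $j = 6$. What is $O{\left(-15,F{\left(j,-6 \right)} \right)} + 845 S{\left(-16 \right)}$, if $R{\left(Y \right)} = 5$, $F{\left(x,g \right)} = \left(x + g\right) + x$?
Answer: $273731$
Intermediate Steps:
$F{\left(x,g \right)} = g + 2 x$ ($F{\left(x,g \right)} = \left(g + x\right) + x = g + 2 x$)
$O{\left(G,Z \right)} = 26 + 5 G$ ($O{\left(G,Z \right)} = 5 G + 26 = 26 + 5 G$)
$S{\left(s \right)} = \left(-11 + s\right) \left(4 + s\right)$
$O{\left(-15,F{\left(j,-6 \right)} \right)} + 845 S{\left(-16 \right)} = \left(26 + 5 \left(-15\right)\right) + 845 \left(-44 + \left(-16\right)^{2} - -112\right) = \left(26 - 75\right) + 845 \left(-44 + 256 + 112\right) = -49 + 845 \cdot 324 = -49 + 273780 = 273731$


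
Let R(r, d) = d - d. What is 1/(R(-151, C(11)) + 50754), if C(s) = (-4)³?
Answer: 1/50754 ≈ 1.9703e-5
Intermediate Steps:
C(s) = -64
R(r, d) = 0
1/(R(-151, C(11)) + 50754) = 1/(0 + 50754) = 1/50754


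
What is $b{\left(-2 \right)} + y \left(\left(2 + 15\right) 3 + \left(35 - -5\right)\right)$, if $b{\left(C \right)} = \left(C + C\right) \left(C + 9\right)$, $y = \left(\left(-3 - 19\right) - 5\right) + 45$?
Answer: $1610$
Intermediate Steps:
$y = 18$ ($y = \left(\left(-3 - 19\right) - 5\right) + 45 = \left(-22 - 5\right) + 45 = -27 + 45 = 18$)
$b{\left(C \right)} = 2 C \left(9 + C\right)$
$b{\left(-2 \right)} + y \left(\left(2 + 15\right) 3 + \left(35 - -5\right)\right) = 2 \left(-2\right) \left(9 - 2\right) + 18 \left(\left(2 + 15\right) 3 + \left(35 - -5\right)\right) = 2 \left(-2\right) 7 + 18 \left(17 \cdot 3 + \left(35 + 5\right)\right) = -28 + 18 \left(51 + 40\right) = -28 + 18 \cdot 91 = -28 + 1638 = 1610$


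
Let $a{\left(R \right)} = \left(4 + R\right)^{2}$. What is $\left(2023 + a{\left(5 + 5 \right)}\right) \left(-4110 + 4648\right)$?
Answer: $1193822$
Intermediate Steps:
$\left(2023 + a{\left(5 + 5 \right)}\right) \left(-4110 + 4648\right) = \left(2023 + \left(4 + \left(5 + 5\right)\right)^{2}\right) \left(-4110 + 4648\right) = \left(2023 + \left(4 + 10\right)^{2}\right) 538 = \left(2023 + 14^{2}\right) 538 = \left(2023 + 196\right) 538 = 2219 \cdot 538 = 1193822$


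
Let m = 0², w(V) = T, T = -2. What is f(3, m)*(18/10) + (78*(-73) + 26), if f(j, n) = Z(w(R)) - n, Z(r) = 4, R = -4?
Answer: -28304/5 ≈ -5660.8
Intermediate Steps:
w(V) = -2
m = 0
f(j, n) = 4 - n
f(3, m)*(18/10) + (78*(-73) + 26) = (4 - 1*0)*(18/10) + (78*(-73) + 26) = (4 + 0)*(18*(⅒)) + (-5694 + 26) = 4*(9/5) - 5668 = 36/5 - 5668 = -28304/5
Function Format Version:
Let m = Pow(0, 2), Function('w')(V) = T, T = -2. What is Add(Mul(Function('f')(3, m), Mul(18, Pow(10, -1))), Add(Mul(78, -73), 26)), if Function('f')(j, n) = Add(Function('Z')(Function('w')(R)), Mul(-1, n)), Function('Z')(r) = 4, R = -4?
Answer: Rational(-28304, 5) ≈ -5660.8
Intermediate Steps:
Function('w')(V) = -2
m = 0
Function('f')(j, n) = Add(4, Mul(-1, n))
Add(Mul(Function('f')(3, m), Mul(18, Pow(10, -1))), Add(Mul(78, -73), 26)) = Add(Mul(Add(4, Mul(-1, 0)), Mul(18, Pow(10, -1))), Add(Mul(78, -73), 26)) = Add(Mul(Add(4, 0), Mul(18, Rational(1, 10))), Add(-5694, 26)) = Add(Mul(4, Rational(9, 5)), -5668) = Add(Rational(36, 5), -5668) = Rational(-28304, 5)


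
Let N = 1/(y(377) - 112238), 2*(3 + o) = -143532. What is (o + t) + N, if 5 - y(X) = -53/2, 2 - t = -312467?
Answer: 54016209098/224413 ≈ 2.4070e+5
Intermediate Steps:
t = 312469 (t = 2 - 1*(-312467) = 2 + 312467 = 312469)
o = -71769 (o = -3 + (½)*(-143532) = -3 - 71766 = -71769)
y(X) = 63/2 (y(X) = 5 - (-53)/2 = 5 - 1*(-53/2) = 5 + 53/2 = 63/2)
N = -2/224413 (N = 1/(63/2 - 112238) = 1/(-224413/2) = -2/224413 ≈ -8.9121e-6)
(o + t) + N = (-71769 + 312469) - 2/224413 = 240700 - 2/224413 = 54016209098/224413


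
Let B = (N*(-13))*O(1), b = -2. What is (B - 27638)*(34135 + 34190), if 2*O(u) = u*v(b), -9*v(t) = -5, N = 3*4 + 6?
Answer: -1892807475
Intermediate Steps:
N = 18 (N = 12 + 6 = 18)
v(t) = 5/9 (v(t) = -1/9*(-5) = 5/9)
O(u) = 5*u/18 (O(u) = (u*(5/9))/2 = (5*u/9)/2 = 5*u/18)
B = -65 (B = (18*(-13))*((5/18)*1) = -234*5/18 = -65)
(B - 27638)*(34135 + 34190) = (-65 - 27638)*(34135 + 34190) = -27703*68325 = -1892807475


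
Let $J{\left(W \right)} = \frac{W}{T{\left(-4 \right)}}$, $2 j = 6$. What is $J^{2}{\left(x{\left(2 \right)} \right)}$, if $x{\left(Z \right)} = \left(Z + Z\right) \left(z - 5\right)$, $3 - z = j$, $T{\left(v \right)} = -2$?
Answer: $100$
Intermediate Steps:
$j = 3$ ($j = \frac{1}{2} \cdot 6 = 3$)
$z = 0$ ($z = 3 - 3 = 0$)
$x{\left(Z \right)} = - 10 Z$ ($x{\left(Z \right)} = \left(Z + Z\right) \left(0 - 5\right) = 2 Z \left(-5\right) = - 10 Z$)
$J{\left(W \right)} = - \frac{W}{2}$ ($J{\left(W \right)} = \frac{W}{-2} = W \left(- \frac{1}{2}\right) = - \frac{W}{2}$)
$J^{2}{\left(x{\left(2 \right)} \right)} = \left(- \frac{\left(-10\right) 2}{2}\right)^{2} = \left(\left(- \frac{1}{2}\right) \left(-20\right)\right)^{2} = 10^{2} = 100$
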